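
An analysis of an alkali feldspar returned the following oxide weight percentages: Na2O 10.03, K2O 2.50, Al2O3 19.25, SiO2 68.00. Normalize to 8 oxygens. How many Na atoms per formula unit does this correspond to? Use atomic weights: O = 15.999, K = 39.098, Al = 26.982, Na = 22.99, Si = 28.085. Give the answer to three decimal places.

0.858 Na apfu

10.03 wt% Na2O ÷ 61.979 g/mol = 0.16183 mol, giving 0.32366 Na and 0.16183 O.
2.50 wt% K2O ÷ 94.195 g/mol = 0.02654 mol, giving 0.05308 K and 0.02654 O.
19.25 wt% Al2O3 ÷ 101.961 g/mol = 0.18880 mol, giving 0.37760 Al and 0.56640 O.
68.00 wt% SiO2 ÷ 60.083 g/mol = 1.13177 mol, giving 1.13177 Si and 2.26354 O.
Oxygen sums to 3.01831; scaling by 8/3.01831 = 2.65049 puts the formula on 8 O.
Na: 0.32366 × 2.65049 = 0.858 atoms per formula unit.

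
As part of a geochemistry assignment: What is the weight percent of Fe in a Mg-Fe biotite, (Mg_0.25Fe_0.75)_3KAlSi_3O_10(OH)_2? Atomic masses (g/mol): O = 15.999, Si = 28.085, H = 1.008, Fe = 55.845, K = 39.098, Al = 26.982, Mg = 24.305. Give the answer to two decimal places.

25.74 wt%

Formula mass = 0.75·24.305 + 2.25·55.845 + 1·39.098 + 1·26.982 + 3·28.085 + 12·15.999 + 2·1.008 = 488.219 g/mol, of which 125.651 g is Fe.
So Fe makes up 125.651/488.219 = 0.2574 of the mass, i.e. 25.74%.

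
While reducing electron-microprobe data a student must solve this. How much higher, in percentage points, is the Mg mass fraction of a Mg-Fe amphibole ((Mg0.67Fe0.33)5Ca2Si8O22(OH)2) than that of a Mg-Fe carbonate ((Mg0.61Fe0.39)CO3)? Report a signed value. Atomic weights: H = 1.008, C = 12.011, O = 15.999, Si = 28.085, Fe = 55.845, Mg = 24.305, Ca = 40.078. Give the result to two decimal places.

-5.93 percentage points

Mg in (Mg0.67Fe0.33)5Ca2Si8O22(OH)2: molar mass 864.394 g/mol; 3.35×24.305 = 81.422 g → 9.42 wt%.
Mg in (Mg0.61Fe0.39)CO3: molar mass 96.614 g/mol; 0.61×24.305 = 14.826 g → 15.35 wt%.
Difference = 9.42 − 15.35 = -5.93 percentage points.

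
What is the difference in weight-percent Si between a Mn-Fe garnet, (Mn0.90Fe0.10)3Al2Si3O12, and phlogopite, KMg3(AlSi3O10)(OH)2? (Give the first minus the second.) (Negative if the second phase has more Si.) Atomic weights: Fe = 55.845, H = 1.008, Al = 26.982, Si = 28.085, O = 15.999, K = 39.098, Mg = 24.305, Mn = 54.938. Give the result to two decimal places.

First mineral: 84.255 g Si in 495.293 g formula = 17.01 wt% Si.
Second mineral: 84.255 g Si in 417.254 g formula = 20.19 wt% Si.
17.01% − 20.19% gives a difference of -3.18 percentage points.

-3.18 percentage points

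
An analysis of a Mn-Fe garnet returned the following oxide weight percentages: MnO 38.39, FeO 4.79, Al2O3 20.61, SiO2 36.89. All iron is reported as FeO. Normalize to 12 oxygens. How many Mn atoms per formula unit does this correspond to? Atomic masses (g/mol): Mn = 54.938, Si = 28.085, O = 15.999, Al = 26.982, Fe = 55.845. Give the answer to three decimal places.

MnO: 38.39/70.937 = 0.54118 mol → 0.54118 mol Mn, 0.54118 mol O.
FeO: 4.79/71.844 = 0.06667 mol → 0.06667 mol Fe, 0.06667 mol O.
Al2O3: 20.61/101.961 = 0.20214 mol → 0.40428 mol Al, 0.60642 mol O.
SiO2: 36.89/60.083 = 0.61398 mol → 0.61398 mol Si, 1.22796 mol O.
Total oxygen = 2.44223 mol. Normalization factor = 12/2.44223 = 4.91354.
Mn per 12 O = 0.54118 × 4.91354 = 2.659.

2.659 Mn apfu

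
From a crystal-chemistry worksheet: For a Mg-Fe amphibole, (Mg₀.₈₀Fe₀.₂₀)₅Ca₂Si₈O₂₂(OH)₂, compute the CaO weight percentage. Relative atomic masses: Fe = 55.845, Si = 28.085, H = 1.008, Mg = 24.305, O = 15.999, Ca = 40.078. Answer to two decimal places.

Molar mass of (Mg₀.₈₀Fe₀.₂₀)₅Ca₂Si₈O₂₂(OH)₂ = 4·24.305 + 1·55.845 + 2·40.078 + 8·28.085 + 24·15.999 + 2·1.008 = 843.893 g/mol.
Each formula unit contains 2 Ca, equivalent to 2/1 = 2.0000 mol CaO.
M(CaO) = 1×40.078 + 1×15.999 = 56.077 g/mol.
Mass of CaO per formula unit = 2.0000 × 56.077 = 112.154 g.
CaO wt% = 112.154 / 843.893 × 100 = 13.29%.

13.29 wt%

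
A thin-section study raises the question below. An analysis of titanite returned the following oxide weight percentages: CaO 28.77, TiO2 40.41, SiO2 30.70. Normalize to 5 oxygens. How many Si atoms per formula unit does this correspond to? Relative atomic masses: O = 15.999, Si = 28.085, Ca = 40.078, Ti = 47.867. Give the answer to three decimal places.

CaO: 28.77/56.077 = 0.51304 mol → 0.51304 mol Ca, 0.51304 mol O.
TiO2: 40.41/79.865 = 0.50598 mol → 0.50598 mol Ti, 1.01196 mol O.
SiO2: 30.70/60.083 = 0.51096 mol → 0.51096 mol Si, 1.02192 mol O.
Total oxygen = 2.54692 mol. Normalization factor = 5/2.54692 = 1.96316.
Si per 5 O = 0.51096 × 1.96316 = 1.003.

1.003 Si apfu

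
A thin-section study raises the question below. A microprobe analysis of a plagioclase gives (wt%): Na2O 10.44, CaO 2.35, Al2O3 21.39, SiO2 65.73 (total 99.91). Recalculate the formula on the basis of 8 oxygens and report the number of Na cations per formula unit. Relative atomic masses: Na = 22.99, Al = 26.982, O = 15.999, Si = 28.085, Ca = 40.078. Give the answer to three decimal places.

0.890 Na apfu

Na2O: 10.44/61.979 = 0.16844 mol → 0.33688 mol Na, 0.16844 mol O.
CaO: 2.35/56.077 = 0.04191 mol → 0.04191 mol Ca, 0.04191 mol O.
Al2O3: 21.39/101.961 = 0.20979 mol → 0.41958 mol Al, 0.62937 mol O.
SiO2: 65.73/60.083 = 1.09399 mol → 1.09399 mol Si, 2.18798 mol O.
Total oxygen = 3.02770 mol. Normalization factor = 8/3.02770 = 2.64227.
Na per 8 O = 0.33688 × 2.64227 = 0.890.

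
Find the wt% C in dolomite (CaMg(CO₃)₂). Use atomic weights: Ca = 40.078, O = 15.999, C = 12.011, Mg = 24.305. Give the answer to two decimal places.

Molar mass of CaMg(CO₃)₂: 1·40.078 + 1·24.305 + 2·12.011 + 6·15.999 = 184.399 g/mol.
Mass of C per formula unit: 2 × 12.011 = 24.022 g.
Weight fraction C = 24.022 / 184.399 = 0.1303.

13.03 weight percent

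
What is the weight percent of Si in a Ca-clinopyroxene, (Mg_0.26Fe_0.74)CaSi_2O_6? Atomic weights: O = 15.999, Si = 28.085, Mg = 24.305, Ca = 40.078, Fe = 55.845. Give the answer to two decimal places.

Formula mass = 0.26·24.305 + 0.74·55.845 + 1·40.078 + 2·28.085 + 6·15.999 = 239.887 g/mol, of which 56.170 g is Si.
So Si makes up 56.170/239.887 = 0.2342 of the mass, i.e. 23.42%.

23.42 mass %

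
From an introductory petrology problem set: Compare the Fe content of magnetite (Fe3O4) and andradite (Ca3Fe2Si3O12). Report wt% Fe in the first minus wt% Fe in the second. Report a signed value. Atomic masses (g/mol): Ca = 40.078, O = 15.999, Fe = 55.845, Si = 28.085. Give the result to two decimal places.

50.38 percentage points

First mineral: 167.535 g Fe in 231.531 g formula = 72.36 wt% Fe.
Second mineral: 111.690 g Fe in 508.167 g formula = 21.98 wt% Fe.
72.36% − 21.98% gives a difference of 50.38 percentage points.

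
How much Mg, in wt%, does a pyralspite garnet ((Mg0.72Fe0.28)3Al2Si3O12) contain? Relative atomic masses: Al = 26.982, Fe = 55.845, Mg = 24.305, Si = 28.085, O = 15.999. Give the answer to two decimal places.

12.22 wt%

Molar mass of (Mg0.72Fe0.28)3Al2Si3O12: 2.16·24.305 + 0.84·55.845 + 2·26.982 + 3·28.085 + 12·15.999 = 429.616 g/mol.
Mass of Mg per formula unit: 2.16 × 24.305 = 52.499 g.
Weight fraction Mg = 52.499 / 429.616 = 0.1222.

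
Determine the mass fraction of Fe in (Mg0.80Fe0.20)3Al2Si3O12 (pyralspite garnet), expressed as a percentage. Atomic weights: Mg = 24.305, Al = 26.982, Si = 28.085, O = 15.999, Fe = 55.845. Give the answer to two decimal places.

Formula mass = 2.40×24.305 + 0.60×55.845 + 2×26.982 + 3×28.085 + 12×15.999 = 422.046 g/mol, of which 33.507 g is Fe.
So Fe makes up 33.507/422.046 = 0.0794 of the mass, i.e. 7.94%.

7.94 wt%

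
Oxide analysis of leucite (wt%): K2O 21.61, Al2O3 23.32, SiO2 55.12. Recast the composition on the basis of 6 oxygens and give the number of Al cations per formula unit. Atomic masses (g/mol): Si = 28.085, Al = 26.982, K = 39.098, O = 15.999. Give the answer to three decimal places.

0.998 Al apfu

21.61 wt% K2O ÷ 94.195 g/mol = 0.22942 mol, giving 0.45884 K and 0.22942 O.
23.32 wt% Al2O3 ÷ 101.961 g/mol = 0.22871 mol, giving 0.45742 Al and 0.68613 O.
55.12 wt% SiO2 ÷ 60.083 g/mol = 0.91740 mol, giving 0.91740 Si and 1.83480 O.
Oxygen sums to 2.75035; scaling by 6/2.75035 = 2.18154 puts the formula on 6 O.
Al: 0.45742 × 2.18154 = 0.998 atoms per formula unit.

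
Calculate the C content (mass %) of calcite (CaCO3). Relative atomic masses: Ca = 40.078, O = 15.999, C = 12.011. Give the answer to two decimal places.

Molar mass of CaCO3: 1*40.078 + 1*12.011 + 3*15.999 = 100.086 g/mol.
Mass of C per formula unit: 1 × 12.011 = 12.011 g.
Weight fraction C = 12.011 / 100.086 = 0.1200.

12.00 mass %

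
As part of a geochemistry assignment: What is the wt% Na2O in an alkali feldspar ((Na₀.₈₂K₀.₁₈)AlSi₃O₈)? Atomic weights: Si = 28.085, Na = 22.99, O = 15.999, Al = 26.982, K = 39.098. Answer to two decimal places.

Molar mass of (Na₀.₈₂K₀.₁₈)AlSi₃O₈ = 0.82·22.99 + 0.18·39.098 + 1·26.982 + 3·28.085 + 8·15.999 = 265.118 g/mol.
Each formula unit contains 0.82 Na, equivalent to 0.82/2 = 0.4100 mol Na2O.
M(Na2O) = 2×22.99 + 1×15.999 = 61.979 g/mol.
Mass of Na2O per formula unit = 0.4100 × 61.979 = 25.411 g.
Na2O wt% = 25.411 / 265.118 × 100 = 9.58%.

9.58 wt%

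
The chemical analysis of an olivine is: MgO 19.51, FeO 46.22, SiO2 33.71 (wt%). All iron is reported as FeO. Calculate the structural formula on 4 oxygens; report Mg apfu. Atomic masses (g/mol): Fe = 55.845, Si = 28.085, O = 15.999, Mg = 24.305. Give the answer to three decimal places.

MgO: 19.51/40.304 = 0.48407 mol → 0.48407 mol Mg, 0.48407 mol O.
FeO: 46.22/71.844 = 0.64334 mol → 0.64334 mol Fe, 0.64334 mol O.
SiO2: 33.71/60.083 = 0.56106 mol → 0.56106 mol Si, 1.12212 mol O.
Total oxygen = 2.24953 mol. Normalization factor = 4/2.24953 = 1.77815.
Mg per 4 O = 0.48407 × 1.77815 = 0.861.

0.861 Mg apfu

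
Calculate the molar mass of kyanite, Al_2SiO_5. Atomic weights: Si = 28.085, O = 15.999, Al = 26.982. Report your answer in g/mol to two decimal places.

The formula mass is the sum 2·26.982 + 1·28.085 + 5·15.999.

162.04 g/mol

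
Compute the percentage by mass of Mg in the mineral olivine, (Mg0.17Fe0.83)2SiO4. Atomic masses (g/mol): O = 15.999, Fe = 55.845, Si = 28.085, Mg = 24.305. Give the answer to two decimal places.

4.28 wt%

Molar mass of (Mg0.17Fe0.83)2SiO4: 0.34×24.305 + 1.66×55.845 + 1×28.085 + 4×15.999 = 193.047 g/mol.
Mass of Mg per formula unit: 0.34 × 24.305 = 8.264 g.
Weight fraction Mg = 8.264 / 193.047 = 0.0428.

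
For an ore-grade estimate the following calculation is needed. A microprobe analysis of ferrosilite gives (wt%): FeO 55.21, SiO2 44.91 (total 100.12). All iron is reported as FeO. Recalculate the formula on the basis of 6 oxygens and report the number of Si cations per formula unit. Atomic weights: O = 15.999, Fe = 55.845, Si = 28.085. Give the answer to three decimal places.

1.981 Si apfu

FeO (M=71.844): mol = 0.76847; Fe = 0.76847, O = 0.76847.
SiO2 (M=60.083): mol = 0.74747; Si = 0.74747, O = 1.49494.
ΣO = 2.26341; factor = 6/ΣO = 2.65087.
Si apfu = 0.74747 × 2.65087 = 1.981.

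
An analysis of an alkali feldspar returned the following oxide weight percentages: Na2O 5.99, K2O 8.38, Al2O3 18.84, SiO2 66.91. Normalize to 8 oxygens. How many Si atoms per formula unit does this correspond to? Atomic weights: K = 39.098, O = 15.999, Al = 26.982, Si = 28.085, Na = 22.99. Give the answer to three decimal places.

5.99 wt% Na2O ÷ 61.979 g/mol = 0.09665 mol, giving 0.19330 Na and 0.09665 O.
8.38 wt% K2O ÷ 94.195 g/mol = 0.08896 mol, giving 0.17792 K and 0.08896 O.
18.84 wt% Al2O3 ÷ 101.961 g/mol = 0.18478 mol, giving 0.36956 Al and 0.55434 O.
66.91 wt% SiO2 ÷ 60.083 g/mol = 1.11363 mol, giving 1.11363 Si and 2.22726 O.
Oxygen sums to 2.96721; scaling by 8/2.96721 = 2.69614 puts the formula on 8 O.
Si: 1.11363 × 2.69614 = 3.003 atoms per formula unit.

3.003 Si apfu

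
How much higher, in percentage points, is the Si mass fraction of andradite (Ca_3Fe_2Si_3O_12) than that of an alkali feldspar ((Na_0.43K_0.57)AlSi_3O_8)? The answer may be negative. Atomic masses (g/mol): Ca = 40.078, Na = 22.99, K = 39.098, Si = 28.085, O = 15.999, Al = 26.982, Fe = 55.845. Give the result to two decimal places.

-14.46 percentage points

First mineral: 84.255 g Si in 508.167 g formula = 16.58 wt% Si.
Second mineral: 84.255 g Si in 271.401 g formula = 31.04 wt% Si.
16.58% − 31.04% gives a difference of -14.46 percentage points.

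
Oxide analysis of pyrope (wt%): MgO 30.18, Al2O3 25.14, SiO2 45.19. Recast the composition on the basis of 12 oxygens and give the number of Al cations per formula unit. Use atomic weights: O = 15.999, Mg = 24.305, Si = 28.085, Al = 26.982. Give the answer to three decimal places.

1.977 Al apfu

MgO: 30.18/40.304 = 0.74881 mol → 0.74881 mol Mg, 0.74881 mol O.
Al2O3: 25.14/101.961 = 0.24656 mol → 0.49312 mol Al, 0.73968 mol O.
SiO2: 45.19/60.083 = 0.75213 mol → 0.75213 mol Si, 1.50426 mol O.
Total oxygen = 2.99275 mol. Normalization factor = 12/2.99275 = 4.00969.
Al per 12 O = 0.49312 × 4.00969 = 1.977.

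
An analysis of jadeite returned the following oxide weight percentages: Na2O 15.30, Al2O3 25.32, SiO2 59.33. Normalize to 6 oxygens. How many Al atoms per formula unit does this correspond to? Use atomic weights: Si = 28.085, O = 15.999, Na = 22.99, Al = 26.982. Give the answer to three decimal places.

1.004 Al apfu

Na2O: 15.30/61.979 = 0.24686 mol → 0.49372 mol Na, 0.24686 mol O.
Al2O3: 25.32/101.961 = 0.24833 mol → 0.49666 mol Al, 0.74499 mol O.
SiO2: 59.33/60.083 = 0.98747 mol → 0.98747 mol Si, 1.97494 mol O.
Total oxygen = 2.96679 mol. Normalization factor = 6/2.96679 = 2.02239.
Al per 6 O = 0.49666 × 2.02239 = 1.004.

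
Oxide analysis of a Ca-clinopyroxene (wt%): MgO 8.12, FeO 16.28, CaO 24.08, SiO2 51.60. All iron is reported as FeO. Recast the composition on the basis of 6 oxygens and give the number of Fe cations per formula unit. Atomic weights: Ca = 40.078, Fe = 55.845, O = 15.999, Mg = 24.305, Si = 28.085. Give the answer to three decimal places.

0.528 Fe apfu

8.12 wt% MgO ÷ 40.304 g/mol = 0.20147 mol, giving 0.20147 Mg and 0.20147 O.
16.28 wt% FeO ÷ 71.844 g/mol = 0.22660 mol, giving 0.22660 Fe and 0.22660 O.
24.08 wt% CaO ÷ 56.077 g/mol = 0.42941 mol, giving 0.42941 Ca and 0.42941 O.
51.60 wt% SiO2 ÷ 60.083 g/mol = 0.85881 mol, giving 0.85881 Si and 1.71762 O.
Oxygen sums to 2.57510; scaling by 6/2.57510 = 2.33001 puts the formula on 6 O.
Fe: 0.22660 × 2.33001 = 0.528 atoms per formula unit.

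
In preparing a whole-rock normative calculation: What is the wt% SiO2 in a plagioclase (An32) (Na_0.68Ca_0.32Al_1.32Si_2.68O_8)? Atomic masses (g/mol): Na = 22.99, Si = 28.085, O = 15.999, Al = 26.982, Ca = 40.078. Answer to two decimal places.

60.23 wt%

Molar mass of Na_0.68Ca_0.32Al_1.32Si_2.68O_8 = 0.68*22.99 + 0.32*40.078 + 1.32*26.982 + 2.68*28.085 + 8*15.999 = 267.334 g/mol.
Each formula unit contains 2.68 Si, equivalent to 2.68/1 = 2.6800 mol SiO2.
M(SiO2) = 1×28.085 + 2×15.999 = 60.083 g/mol.
Mass of SiO2 per formula unit = 2.6800 × 60.083 = 161.022 g.
SiO2 wt% = 161.022 / 267.334 × 100 = 60.23%.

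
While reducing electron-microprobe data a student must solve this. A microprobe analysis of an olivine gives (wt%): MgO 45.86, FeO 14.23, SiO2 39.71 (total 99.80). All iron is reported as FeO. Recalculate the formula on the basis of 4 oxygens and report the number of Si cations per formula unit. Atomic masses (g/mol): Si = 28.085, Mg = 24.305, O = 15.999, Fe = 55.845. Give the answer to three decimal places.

0.995 Si apfu

MgO (M=40.304): mol = 1.13785; Mg = 1.13785, O = 1.13785.
FeO (M=71.844): mol = 0.19807; Fe = 0.19807, O = 0.19807.
SiO2 (M=60.083): mol = 0.66092; Si = 0.66092, O = 1.32184.
ΣO = 2.65776; factor = 4/ΣO = 1.50503.
Si apfu = 0.66092 × 1.50503 = 0.995.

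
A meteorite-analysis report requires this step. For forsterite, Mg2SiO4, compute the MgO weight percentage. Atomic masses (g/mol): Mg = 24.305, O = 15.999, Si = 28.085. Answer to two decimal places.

Molar mass of Mg2SiO4 = 2·24.305 + 1·28.085 + 4·15.999 = 140.691 g/mol.
Each formula unit contains 2 Mg, equivalent to 2/1 = 2.0000 mol MgO.
M(MgO) = 1×24.305 + 1×15.999 = 40.304 g/mol.
Mass of MgO per formula unit = 2.0000 × 40.304 = 80.608 g.
MgO wt% = 80.608 / 140.691 × 100 = 57.29%.

57.29 wt%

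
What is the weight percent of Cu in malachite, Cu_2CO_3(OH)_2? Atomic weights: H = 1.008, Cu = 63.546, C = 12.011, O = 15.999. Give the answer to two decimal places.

M(Cu_2CO_3(OH)_2) = 221.114 g/mol.
Cu contributes 2 × 63.546 = 127.092 g per mole.
127.092/221.114 = 0.5748 → 57.48%.

57.48 weight percent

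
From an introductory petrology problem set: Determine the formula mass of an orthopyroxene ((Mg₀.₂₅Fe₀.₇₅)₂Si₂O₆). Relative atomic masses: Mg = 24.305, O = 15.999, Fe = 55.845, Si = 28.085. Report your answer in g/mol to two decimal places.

248.08 g/mol

The formula mass is the sum 0.50(24.305) + 1.50(55.845) + 2(28.085) + 6(15.999).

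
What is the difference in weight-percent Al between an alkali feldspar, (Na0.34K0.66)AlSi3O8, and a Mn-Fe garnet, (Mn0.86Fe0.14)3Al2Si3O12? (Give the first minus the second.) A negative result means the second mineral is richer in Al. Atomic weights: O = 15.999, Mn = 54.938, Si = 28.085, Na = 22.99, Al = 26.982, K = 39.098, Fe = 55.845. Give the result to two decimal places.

-1.00 percentage points

First mineral: 26.982 g Al in 272.850 g formula = 9.89 wt% Al.
Second mineral: 53.964 g Al in 495.402 g formula = 10.89 wt% Al.
9.89% − 10.89% gives a difference of -1.00 percentage points.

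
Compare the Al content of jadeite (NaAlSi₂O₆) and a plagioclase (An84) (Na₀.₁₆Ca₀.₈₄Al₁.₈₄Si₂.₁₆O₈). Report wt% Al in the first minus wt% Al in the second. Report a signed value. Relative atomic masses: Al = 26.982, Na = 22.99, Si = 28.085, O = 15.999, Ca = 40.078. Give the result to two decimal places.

-4.66 percentage points

M(NaAlSi₂O₆) = 202.136 g/mol, so wt% Al = 26.982/202.136 × 100 = 13.35%.
M(Na₀.₁₆Ca₀.₈₄Al₁.₈₄Si₂.₁₆O₈) = 275.646 g/mol, so wt% Al = 49.647/275.646 × 100 = 18.01%.
13.35 − 18.01 = -4.66 pp.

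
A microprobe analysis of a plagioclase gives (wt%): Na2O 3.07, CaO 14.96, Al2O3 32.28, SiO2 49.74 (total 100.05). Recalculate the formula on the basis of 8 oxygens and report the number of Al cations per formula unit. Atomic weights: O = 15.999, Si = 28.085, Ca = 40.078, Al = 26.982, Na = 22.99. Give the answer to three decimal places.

1.734 Al apfu

Na2O: 3.07/61.979 = 0.04953 mol → 0.09906 mol Na, 0.04953 mol O.
CaO: 14.96/56.077 = 0.26678 mol → 0.26678 mol Ca, 0.26678 mol O.
Al2O3: 32.28/101.961 = 0.31659 mol → 0.63318 mol Al, 0.94977 mol O.
SiO2: 49.74/60.083 = 0.82785 mol → 0.82785 mol Si, 1.65570 mol O.
Total oxygen = 2.92178 mol. Normalization factor = 8/2.92178 = 2.73806.
Al per 8 O = 0.63318 × 2.73806 = 1.734.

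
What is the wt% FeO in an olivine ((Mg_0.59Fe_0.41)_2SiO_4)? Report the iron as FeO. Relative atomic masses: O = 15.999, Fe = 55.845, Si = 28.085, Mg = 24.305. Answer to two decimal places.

35.37 wt%

Formula mass = 166.554 g/mol.
0.82 Fe → 0.8200 mol FeO per formula unit; M(FeO) = 71.844, so FeO mass = 58.912 g.
58.912/166.554 × 100 = 35.37 wt%.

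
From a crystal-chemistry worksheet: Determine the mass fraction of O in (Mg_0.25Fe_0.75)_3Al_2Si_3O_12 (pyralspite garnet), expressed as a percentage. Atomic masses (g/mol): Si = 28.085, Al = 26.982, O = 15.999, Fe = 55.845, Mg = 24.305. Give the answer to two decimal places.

Formula mass = 0.75*24.305 + 2.25*55.845 + 2*26.982 + 3*28.085 + 12*15.999 = 474.087 g/mol, of which 191.988 g is O.
So O makes up 191.988/474.087 = 0.4050 of the mass, i.e. 40.50%.

40.50 weight percent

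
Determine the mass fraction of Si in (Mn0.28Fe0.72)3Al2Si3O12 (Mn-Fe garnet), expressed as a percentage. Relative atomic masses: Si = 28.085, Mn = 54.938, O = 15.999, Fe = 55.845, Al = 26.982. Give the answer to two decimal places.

16.95 wt%

Molar mass of (Mn0.28Fe0.72)3Al2Si3O12: 0.84·54.938 + 2.16·55.845 + 2·26.982 + 3·28.085 + 12·15.999 = 496.980 g/mol.
Mass of Si per formula unit: 3 × 28.085 = 84.255 g.
Weight fraction Si = 84.255 / 496.980 = 0.1695.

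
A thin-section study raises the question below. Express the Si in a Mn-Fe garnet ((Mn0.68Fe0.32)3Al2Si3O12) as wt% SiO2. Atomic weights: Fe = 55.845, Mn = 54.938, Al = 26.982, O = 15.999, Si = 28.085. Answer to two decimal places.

36.35 wt%

Molar mass of (Mn0.68Fe0.32)3Al2Si3O12 = 2.04×54.938 + 0.96×55.845 + 2×26.982 + 3×28.085 + 12×15.999 = 495.892 g/mol.
Each formula unit contains 3 Si, equivalent to 3/1 = 3.0000 mol SiO2.
M(SiO2) = 1×28.085 + 2×15.999 = 60.083 g/mol.
Mass of SiO2 per formula unit = 3.0000 × 60.083 = 180.249 g.
SiO2 wt% = 180.249 / 495.892 × 100 = 36.35%.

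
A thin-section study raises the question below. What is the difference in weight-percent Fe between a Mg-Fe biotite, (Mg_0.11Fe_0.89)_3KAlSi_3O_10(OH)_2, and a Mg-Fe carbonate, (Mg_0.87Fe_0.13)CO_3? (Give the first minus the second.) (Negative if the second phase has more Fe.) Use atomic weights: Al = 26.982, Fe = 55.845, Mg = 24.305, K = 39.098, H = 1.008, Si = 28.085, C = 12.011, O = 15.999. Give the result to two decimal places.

First mineral: 149.106 g Fe in 501.466 g formula = 29.73 wt% Fe.
Second mineral: 7.260 g Fe in 88.413 g formula = 8.21 wt% Fe.
29.73% − 8.21% gives a difference of 21.52 percentage points.

21.52 percentage points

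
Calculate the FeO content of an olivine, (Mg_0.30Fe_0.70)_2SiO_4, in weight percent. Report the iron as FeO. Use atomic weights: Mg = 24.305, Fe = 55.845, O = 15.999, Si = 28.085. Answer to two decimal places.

54.41 wt%

M((Mg_0.30Fe_0.70)_2SiO_4) = 184.847 g/mol; M(FeO) = 71.844 g/mol.
Moles FeO per formula unit = 1.40 Fe ÷ 1 = 1.4000.
FeO fraction = (1.4000 × 71.844) / 184.847 = 100.582/184.847 = 0.5441.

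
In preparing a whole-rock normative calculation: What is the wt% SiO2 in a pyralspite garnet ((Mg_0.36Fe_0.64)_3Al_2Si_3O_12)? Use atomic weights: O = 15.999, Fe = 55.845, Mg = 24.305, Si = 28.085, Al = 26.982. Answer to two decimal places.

38.87 wt%

M((Mg_0.36Fe_0.64)_3Al_2Si_3O_12) = 463.679 g/mol; M(SiO2) = 60.083 g/mol.
Moles SiO2 per formula unit = 3 Si ÷ 1 = 3.0000.
SiO2 fraction = (3.0000 × 60.083) / 463.679 = 180.249/463.679 = 0.3887.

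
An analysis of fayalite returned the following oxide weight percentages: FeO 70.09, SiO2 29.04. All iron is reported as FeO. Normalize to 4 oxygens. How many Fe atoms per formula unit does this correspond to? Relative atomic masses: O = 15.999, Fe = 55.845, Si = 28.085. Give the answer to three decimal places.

FeO (M=71.844): mol = 0.97559; Fe = 0.97559, O = 0.97559.
SiO2 (M=60.083): mol = 0.48333; Si = 0.48333, O = 0.96666.
ΣO = 1.94225; factor = 4/ΣO = 2.05947.
Fe apfu = 0.97559 × 2.05947 = 2.009.

2.009 Fe apfu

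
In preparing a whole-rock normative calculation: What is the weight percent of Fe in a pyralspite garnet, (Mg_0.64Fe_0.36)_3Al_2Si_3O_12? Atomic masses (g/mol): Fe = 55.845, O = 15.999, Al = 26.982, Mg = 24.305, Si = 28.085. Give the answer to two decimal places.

13.80 mass %

Molar mass of (Mg_0.64Fe_0.36)_3Al_2Si_3O_12: 1.92·24.305 + 1.08·55.845 + 2·26.982 + 3·28.085 + 12·15.999 = 437.185 g/mol.
Mass of Fe per formula unit: 1.08 × 55.845 = 60.313 g.
Weight fraction Fe = 60.313 / 437.185 = 0.1380.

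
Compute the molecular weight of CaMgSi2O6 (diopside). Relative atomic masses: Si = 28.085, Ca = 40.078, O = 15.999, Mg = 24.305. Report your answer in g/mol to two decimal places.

216.55 g/mol

The formula mass is the sum 1×40.078 + 1×24.305 + 2×28.085 + 6×15.999.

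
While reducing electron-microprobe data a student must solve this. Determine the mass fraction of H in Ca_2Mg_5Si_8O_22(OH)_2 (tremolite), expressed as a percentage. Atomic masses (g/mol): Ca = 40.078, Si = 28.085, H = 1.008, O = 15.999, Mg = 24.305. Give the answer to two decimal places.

M(Ca_2Mg_5Si_8O_22(OH)_2) = 812.353 g/mol.
H contributes 2 × 1.008 = 2.016 g per mole.
2.016/812.353 = 0.0025 → 0.25%.

0.25 mass %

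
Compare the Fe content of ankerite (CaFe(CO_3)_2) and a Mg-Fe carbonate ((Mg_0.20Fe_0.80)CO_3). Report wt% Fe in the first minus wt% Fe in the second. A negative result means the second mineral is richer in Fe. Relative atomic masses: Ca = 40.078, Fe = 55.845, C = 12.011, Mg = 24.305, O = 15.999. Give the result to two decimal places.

M(CaFe(CO_3)_2) = 215.939 g/mol, so wt% Fe = 55.845/215.939 × 100 = 25.86%.
M((Mg_0.20Fe_0.80)CO_3) = 109.545 g/mol, so wt% Fe = 44.676/109.545 × 100 = 40.78%.
25.86 − 40.78 = -14.92 pp.

-14.92 percentage points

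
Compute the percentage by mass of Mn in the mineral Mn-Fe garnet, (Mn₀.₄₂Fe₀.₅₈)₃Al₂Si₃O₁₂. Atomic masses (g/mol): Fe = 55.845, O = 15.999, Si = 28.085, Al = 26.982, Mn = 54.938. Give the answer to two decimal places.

13.94 wt%

M((Mn₀.₄₂Fe₀.₅₈)₃Al₂Si₃O₁₂) = 496.599 g/mol.
Mn contributes 1.26 × 54.938 = 69.222 g per mole.
69.222/496.599 = 0.1394 → 13.94%.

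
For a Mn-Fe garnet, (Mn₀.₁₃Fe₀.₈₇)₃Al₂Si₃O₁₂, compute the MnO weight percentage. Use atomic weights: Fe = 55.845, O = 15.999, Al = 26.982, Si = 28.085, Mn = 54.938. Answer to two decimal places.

Formula mass = 497.388 g/mol.
0.39 Mn → 0.3900 mol MnO per formula unit; M(MnO) = 70.937, so MnO mass = 27.665 g.
27.665/497.388 × 100 = 5.56 wt%.

5.56 wt%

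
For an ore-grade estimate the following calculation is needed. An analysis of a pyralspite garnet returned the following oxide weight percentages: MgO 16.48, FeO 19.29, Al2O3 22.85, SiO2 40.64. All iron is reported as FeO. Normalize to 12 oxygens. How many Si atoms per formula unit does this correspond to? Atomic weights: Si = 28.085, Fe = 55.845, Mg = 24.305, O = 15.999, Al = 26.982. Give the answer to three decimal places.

3.003 Si apfu

MgO (M=40.304): mol = 0.40889; Mg = 0.40889, O = 0.40889.
FeO (M=71.844): mol = 0.26850; Fe = 0.26850, O = 0.26850.
Al2O3 (M=101.961): mol = 0.22411; Al = 0.44822, O = 0.67233.
SiO2 (M=60.083): mol = 0.67640; Si = 0.67640, O = 1.35280.
ΣO = 2.70252; factor = 12/ΣO = 4.44030.
Si apfu = 0.67640 × 4.44030 = 3.003.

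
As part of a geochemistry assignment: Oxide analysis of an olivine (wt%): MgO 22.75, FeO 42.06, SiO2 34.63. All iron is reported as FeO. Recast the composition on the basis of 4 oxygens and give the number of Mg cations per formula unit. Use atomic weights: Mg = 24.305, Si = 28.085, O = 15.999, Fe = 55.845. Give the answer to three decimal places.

0.981 Mg apfu

MgO (M=40.304): mol = 0.56446; Mg = 0.56446, O = 0.56446.
FeO (M=71.844): mol = 0.58544; Fe = 0.58544, O = 0.58544.
SiO2 (M=60.083): mol = 0.57637; Si = 0.57637, O = 1.15274.
ΣO = 2.30264; factor = 4/ΣO = 1.73714.
Mg apfu = 0.56446 × 1.73714 = 0.981.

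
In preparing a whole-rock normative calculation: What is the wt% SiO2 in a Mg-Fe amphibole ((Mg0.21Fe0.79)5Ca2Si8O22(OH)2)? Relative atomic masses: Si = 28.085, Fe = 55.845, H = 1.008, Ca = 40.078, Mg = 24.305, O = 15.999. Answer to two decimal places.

51.30 wt%

M((Mg0.21Fe0.79)5Ca2Si8O22(OH)2) = 936.936 g/mol; M(SiO2) = 60.083 g/mol.
Moles SiO2 per formula unit = 8 Si ÷ 1 = 8.0000.
SiO2 fraction = (8.0000 × 60.083) / 936.936 = 480.664/936.936 = 0.5130.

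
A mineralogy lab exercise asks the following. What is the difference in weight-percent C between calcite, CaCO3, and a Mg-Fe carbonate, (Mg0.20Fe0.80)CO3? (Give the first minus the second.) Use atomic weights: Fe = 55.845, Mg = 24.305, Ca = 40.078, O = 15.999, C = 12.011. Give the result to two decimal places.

C in CaCO3: molar mass 100.086 g/mol; 1×12.011 = 12.011 g → 12.00 wt%.
C in (Mg0.20Fe0.80)CO3: molar mass 109.545 g/mol; 1×12.011 = 12.011 g → 10.96 wt%.
Difference = 12.00 − 10.96 = 1.04 percentage points.

1.04 percentage points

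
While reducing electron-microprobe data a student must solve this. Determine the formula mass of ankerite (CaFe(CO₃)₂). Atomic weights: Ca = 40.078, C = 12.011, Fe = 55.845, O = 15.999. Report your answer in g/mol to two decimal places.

M = 1×40.078 + 1×55.845 + 2×12.011 + 6×15.999

215.94 g/mol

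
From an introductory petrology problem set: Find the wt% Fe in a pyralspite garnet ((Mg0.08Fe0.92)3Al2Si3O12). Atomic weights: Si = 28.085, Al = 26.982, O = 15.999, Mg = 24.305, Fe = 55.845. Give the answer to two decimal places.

Molar mass of (Mg0.08Fe0.92)3Al2Si3O12: 0.24*24.305 + 2.76*55.845 + 2*26.982 + 3*28.085 + 12*15.999 = 490.172 g/mol.
Mass of Fe per formula unit: 2.76 × 55.845 = 154.132 g.
Weight fraction Fe = 154.132 / 490.172 = 0.3144.

31.44 weight percent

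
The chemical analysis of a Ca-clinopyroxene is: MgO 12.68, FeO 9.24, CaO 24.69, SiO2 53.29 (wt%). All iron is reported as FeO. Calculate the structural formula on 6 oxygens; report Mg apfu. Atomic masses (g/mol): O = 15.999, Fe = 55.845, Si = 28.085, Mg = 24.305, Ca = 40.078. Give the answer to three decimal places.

MgO (M=40.304): mol = 0.31461; Mg = 0.31461, O = 0.31461.
FeO (M=71.844): mol = 0.12861; Fe = 0.12861, O = 0.12861.
CaO (M=56.077): mol = 0.44029; Ca = 0.44029, O = 0.44029.
SiO2 (M=60.083): mol = 0.88694; Si = 0.88694, O = 1.77388.
ΣO = 2.65739; factor = 6/ΣO = 2.25785.
Mg apfu = 0.31461 × 2.25785 = 0.710.

0.710 Mg apfu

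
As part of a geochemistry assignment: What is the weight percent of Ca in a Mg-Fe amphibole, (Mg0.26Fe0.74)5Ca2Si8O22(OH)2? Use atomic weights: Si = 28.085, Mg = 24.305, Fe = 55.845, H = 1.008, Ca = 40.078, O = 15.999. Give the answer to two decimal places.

8.63 mass %

Molar mass of (Mg0.26Fe0.74)5Ca2Si8O22(OH)2: 1.30·24.305 + 3.70·55.845 + 2·40.078 + 8·28.085 + 24·15.999 + 2·1.008 = 929.051 g/mol.
Mass of Ca per formula unit: 2 × 40.078 = 80.156 g.
Weight fraction Ca = 80.156 / 929.051 = 0.0863.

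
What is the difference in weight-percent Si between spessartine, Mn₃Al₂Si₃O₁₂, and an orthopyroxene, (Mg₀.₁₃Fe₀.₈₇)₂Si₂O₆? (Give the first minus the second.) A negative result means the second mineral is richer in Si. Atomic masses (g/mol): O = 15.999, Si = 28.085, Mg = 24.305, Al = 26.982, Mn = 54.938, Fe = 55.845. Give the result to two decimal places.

-4.95 percentage points

First mineral: 84.255 g Si in 495.021 g formula = 17.02 wt% Si.
Second mineral: 56.170 g Si in 255.654 g formula = 21.97 wt% Si.
17.02% − 21.97% gives a difference of -4.95 percentage points.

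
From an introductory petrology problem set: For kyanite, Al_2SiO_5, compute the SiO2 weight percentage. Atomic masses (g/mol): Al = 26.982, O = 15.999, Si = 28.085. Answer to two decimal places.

Molar mass of Al_2SiO_5 = 2×26.982 + 1×28.085 + 5×15.999 = 162.044 g/mol.
Each formula unit contains 1 Si, equivalent to 1/1 = 1.0000 mol SiO2.
M(SiO2) = 1×28.085 + 2×15.999 = 60.083 g/mol.
Mass of SiO2 per formula unit = 1.0000 × 60.083 = 60.083 g.
SiO2 wt% = 60.083 / 162.044 × 100 = 37.08%.

37.08 wt%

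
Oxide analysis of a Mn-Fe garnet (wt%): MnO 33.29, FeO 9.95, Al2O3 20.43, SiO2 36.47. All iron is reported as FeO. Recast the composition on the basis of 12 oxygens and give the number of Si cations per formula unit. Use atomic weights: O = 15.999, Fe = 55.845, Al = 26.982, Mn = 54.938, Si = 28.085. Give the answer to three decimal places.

3.006 Si apfu

MnO (M=70.937): mol = 0.46929; Mn = 0.46929, O = 0.46929.
FeO (M=71.844): mol = 0.13849; Fe = 0.13849, O = 0.13849.
Al2O3 (M=101.961): mol = 0.20037; Al = 0.40074, O = 0.60111.
SiO2 (M=60.083): mol = 0.60699; Si = 0.60699, O = 1.21398.
ΣO = 2.42287; factor = 12/ΣO = 4.95280.
Si apfu = 0.60699 × 4.95280 = 3.006.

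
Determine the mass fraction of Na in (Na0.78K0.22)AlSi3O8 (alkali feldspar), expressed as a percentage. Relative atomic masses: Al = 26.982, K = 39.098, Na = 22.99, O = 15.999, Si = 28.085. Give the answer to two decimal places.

M((Na0.78K0.22)AlSi3O8) = 265.763 g/mol.
Na contributes 0.78 × 22.99 = 17.932 g per mole.
17.932/265.763 = 0.0675 → 6.75%.

6.75 mass %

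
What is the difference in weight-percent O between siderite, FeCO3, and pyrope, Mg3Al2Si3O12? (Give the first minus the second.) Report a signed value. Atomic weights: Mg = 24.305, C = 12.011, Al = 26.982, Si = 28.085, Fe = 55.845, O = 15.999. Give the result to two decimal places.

M(FeCO3) = 115.853 g/mol, so wt% O = 47.997/115.853 × 100 = 41.43%.
M(Mg3Al2Si3O12) = 403.122 g/mol, so wt% O = 191.988/403.122 × 100 = 47.63%.
41.43 − 47.63 = -6.20 pp.

-6.20 percentage points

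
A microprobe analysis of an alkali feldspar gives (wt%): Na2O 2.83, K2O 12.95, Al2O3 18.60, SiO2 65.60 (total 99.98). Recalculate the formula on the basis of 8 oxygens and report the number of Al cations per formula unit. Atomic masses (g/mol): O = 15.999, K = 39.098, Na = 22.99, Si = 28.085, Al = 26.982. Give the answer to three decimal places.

2.83 wt% Na2O ÷ 61.979 g/mol = 0.04566 mol, giving 0.09132 Na and 0.04566 O.
12.95 wt% K2O ÷ 94.195 g/mol = 0.13748 mol, giving 0.27496 K and 0.13748 O.
18.60 wt% Al2O3 ÷ 101.961 g/mol = 0.18242 mol, giving 0.36484 Al and 0.54726 O.
65.60 wt% SiO2 ÷ 60.083 g/mol = 1.09182 mol, giving 1.09182 Si and 2.18364 O.
Oxygen sums to 2.91404; scaling by 8/2.91404 = 2.74533 puts the formula on 8 O.
Al: 0.36484 × 2.74533 = 1.002 atoms per formula unit.

1.002 Al apfu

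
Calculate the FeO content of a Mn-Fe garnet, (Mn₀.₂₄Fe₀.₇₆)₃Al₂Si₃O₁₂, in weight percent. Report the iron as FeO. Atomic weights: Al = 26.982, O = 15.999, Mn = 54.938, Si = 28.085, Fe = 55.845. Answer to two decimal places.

32.95 wt%

Molar mass of (Mn₀.₂₄Fe₀.₇₆)₃Al₂Si₃O₁₂ = 0.72*54.938 + 2.28*55.845 + 2*26.982 + 3*28.085 + 12*15.999 = 497.089 g/mol.
Each formula unit contains 2.28 Fe, equivalent to 2.28/1 = 2.2800 mol FeO.
M(FeO) = 1×55.845 + 1×15.999 = 71.844 g/mol.
Mass of FeO per formula unit = 2.2800 × 71.844 = 163.804 g.
FeO wt% = 163.804 / 497.089 × 100 = 32.95%.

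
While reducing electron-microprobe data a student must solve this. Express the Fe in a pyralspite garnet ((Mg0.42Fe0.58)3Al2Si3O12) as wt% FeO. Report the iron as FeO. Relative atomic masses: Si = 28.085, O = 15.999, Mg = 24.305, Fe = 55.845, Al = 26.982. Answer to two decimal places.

Molar mass of (Mg0.42Fe0.58)3Al2Si3O12 = 1.26·24.305 + 1.74·55.845 + 2·26.982 + 3·28.085 + 12·15.999 = 458.002 g/mol.
Each formula unit contains 1.74 Fe, equivalent to 1.74/1 = 1.7400 mol FeO.
M(FeO) = 1×55.845 + 1×15.999 = 71.844 g/mol.
Mass of FeO per formula unit = 1.7400 × 71.844 = 125.009 g.
FeO wt% = 125.009 / 458.002 × 100 = 27.29%.

27.29 wt%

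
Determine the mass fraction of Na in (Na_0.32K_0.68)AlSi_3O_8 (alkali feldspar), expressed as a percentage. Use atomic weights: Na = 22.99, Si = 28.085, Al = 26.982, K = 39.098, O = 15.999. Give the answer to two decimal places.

2.69 weight percent

Formula mass = 0.32×22.99 + 0.68×39.098 + 1×26.982 + 3×28.085 + 8×15.999 = 273.172 g/mol, of which 7.357 g is Na.
So Na makes up 7.357/273.172 = 0.0269 of the mass, i.e. 2.69%.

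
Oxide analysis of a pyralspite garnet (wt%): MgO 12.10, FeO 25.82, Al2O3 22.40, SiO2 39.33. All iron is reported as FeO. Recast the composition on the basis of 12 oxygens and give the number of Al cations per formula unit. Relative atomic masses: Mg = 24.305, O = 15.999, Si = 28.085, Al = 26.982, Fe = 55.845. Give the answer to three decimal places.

12.10 wt% MgO ÷ 40.304 g/mol = 0.30022 mol, giving 0.30022 Mg and 0.30022 O.
25.82 wt% FeO ÷ 71.844 g/mol = 0.35939 mol, giving 0.35939 Fe and 0.35939 O.
22.40 wt% Al2O3 ÷ 101.961 g/mol = 0.21969 mol, giving 0.43938 Al and 0.65907 O.
39.33 wt% SiO2 ÷ 60.083 g/mol = 0.65459 mol, giving 0.65459 Si and 1.30918 O.
Oxygen sums to 2.62786; scaling by 12/2.62786 = 4.56645 puts the formula on 12 O.
Al: 0.43938 × 4.56645 = 2.006 atoms per formula unit.

2.006 Al apfu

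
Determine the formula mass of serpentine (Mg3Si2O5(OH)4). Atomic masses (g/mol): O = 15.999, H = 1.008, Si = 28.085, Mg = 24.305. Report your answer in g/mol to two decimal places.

Mg: 3 × 24.305 = 72.9150
Si: 2 × 28.085 = 56.1700
O: 9 × 15.999 = 143.9910
H: 4 × 1.008 = 4.0320
Summing the contributions gives the formula mass.

277.11 g/mol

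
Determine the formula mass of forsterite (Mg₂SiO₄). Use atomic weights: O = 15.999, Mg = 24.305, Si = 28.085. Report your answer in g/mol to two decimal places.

140.69 g/mol

Mg: 2 × 24.305 = 48.6100
Si: 1 × 28.085 = 28.0850
O: 4 × 15.999 = 63.9960
Summing the contributions gives the formula mass.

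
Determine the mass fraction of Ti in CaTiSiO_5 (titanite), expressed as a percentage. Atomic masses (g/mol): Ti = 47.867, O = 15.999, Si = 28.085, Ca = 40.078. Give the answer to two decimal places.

Molar mass of CaTiSiO_5: 1×40.078 + 1×47.867 + 1×28.085 + 5×15.999 = 196.025 g/mol.
Mass of Ti per formula unit: 1 × 47.867 = 47.867 g.
Weight fraction Ti = 47.867 / 196.025 = 0.2442.

24.42 wt%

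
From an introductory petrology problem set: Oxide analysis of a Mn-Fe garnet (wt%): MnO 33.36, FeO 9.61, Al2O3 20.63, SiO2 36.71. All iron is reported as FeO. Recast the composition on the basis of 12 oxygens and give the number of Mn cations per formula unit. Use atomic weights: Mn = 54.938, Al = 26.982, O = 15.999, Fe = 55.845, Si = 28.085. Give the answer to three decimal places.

2.319 Mn apfu

33.36 wt% MnO ÷ 70.937 g/mol = 0.47028 mol, giving 0.47028 Mn and 0.47028 O.
9.61 wt% FeO ÷ 71.844 g/mol = 0.13376 mol, giving 0.13376 Fe and 0.13376 O.
20.63 wt% Al2O3 ÷ 101.961 g/mol = 0.20233 mol, giving 0.40466 Al and 0.60699 O.
36.71 wt% SiO2 ÷ 60.083 g/mol = 0.61099 mol, giving 0.61099 Si and 1.22198 O.
Oxygen sums to 2.43301; scaling by 12/2.43301 = 4.93216 puts the formula on 12 O.
Mn: 0.47028 × 4.93216 = 2.319 atoms per formula unit.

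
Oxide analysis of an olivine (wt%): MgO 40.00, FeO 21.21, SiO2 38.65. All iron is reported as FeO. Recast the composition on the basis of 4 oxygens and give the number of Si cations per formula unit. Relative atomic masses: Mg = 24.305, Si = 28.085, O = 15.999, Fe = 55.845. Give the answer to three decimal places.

1.000 Si apfu

40.00 wt% MgO ÷ 40.304 g/mol = 0.99246 mol, giving 0.99246 Mg and 0.99246 O.
21.21 wt% FeO ÷ 71.844 g/mol = 0.29522 mol, giving 0.29522 Fe and 0.29522 O.
38.65 wt% SiO2 ÷ 60.083 g/mol = 0.64328 mol, giving 0.64328 Si and 1.28656 O.
Oxygen sums to 2.57424; scaling by 4/2.57424 = 1.55386 puts the formula on 4 O.
Si: 0.64328 × 1.55386 = 1.000 atoms per formula unit.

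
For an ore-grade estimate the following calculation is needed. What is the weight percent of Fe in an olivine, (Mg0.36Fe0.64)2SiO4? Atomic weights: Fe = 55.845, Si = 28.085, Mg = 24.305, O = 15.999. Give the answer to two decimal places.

Formula mass = 0.72*24.305 + 1.28*55.845 + 1*28.085 + 4*15.999 = 181.062 g/mol, of which 71.482 g is Fe.
So Fe makes up 71.482/181.062 = 0.3948 of the mass, i.e. 39.48%.

39.48 mass %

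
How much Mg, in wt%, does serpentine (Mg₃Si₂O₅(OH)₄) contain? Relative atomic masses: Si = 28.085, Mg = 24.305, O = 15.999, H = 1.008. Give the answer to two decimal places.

26.31 wt%

Molar mass of Mg₃Si₂O₅(OH)₄: 3*24.305 + 2*28.085 + 9*15.999 + 4*1.008 = 277.108 g/mol.
Mass of Mg per formula unit: 3 × 24.305 = 72.915 g.
Weight fraction Mg = 72.915 / 277.108 = 0.2631.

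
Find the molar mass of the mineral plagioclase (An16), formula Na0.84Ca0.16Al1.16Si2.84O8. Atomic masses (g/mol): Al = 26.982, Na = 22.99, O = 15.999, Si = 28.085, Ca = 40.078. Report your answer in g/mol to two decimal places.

The formula mass is the sum 0.84·22.99 + 0.16·40.078 + 1.16·26.982 + 2.84·28.085 + 8·15.999.

264.78 g/mol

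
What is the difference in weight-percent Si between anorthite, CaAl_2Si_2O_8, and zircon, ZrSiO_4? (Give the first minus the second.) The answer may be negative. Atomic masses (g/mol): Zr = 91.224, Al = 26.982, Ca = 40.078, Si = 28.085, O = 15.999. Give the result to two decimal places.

Si in CaAl_2Si_2O_8: molar mass 278.204 g/mol; 2×28.085 = 56.170 g → 20.19 wt%.
Si in ZrSiO_4: molar mass 183.305 g/mol; 1×28.085 = 28.085 g → 15.32 wt%.
Difference = 20.19 − 15.32 = 4.87 percentage points.

4.87 percentage points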